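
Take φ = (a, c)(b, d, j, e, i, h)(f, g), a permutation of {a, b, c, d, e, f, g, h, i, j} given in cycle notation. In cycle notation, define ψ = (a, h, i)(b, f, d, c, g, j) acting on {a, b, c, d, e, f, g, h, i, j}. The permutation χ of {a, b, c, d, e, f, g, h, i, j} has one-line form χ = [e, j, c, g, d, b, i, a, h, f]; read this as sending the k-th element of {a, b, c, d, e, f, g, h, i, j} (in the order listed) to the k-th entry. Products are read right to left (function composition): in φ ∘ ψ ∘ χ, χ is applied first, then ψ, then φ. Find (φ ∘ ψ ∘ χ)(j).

Chase j: χ(j) = f; ψ(f) = d; φ(d) = j. Hence (φ ∘ ψ ∘ χ)(j) = j.

j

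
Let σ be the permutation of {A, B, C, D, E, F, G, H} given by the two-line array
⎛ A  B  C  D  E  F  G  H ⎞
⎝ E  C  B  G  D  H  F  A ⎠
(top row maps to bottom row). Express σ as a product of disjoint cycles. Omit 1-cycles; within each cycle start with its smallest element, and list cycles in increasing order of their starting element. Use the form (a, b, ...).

Iterating σ from A gives A → E → D → G → F → H → A; that is the 6-cycle (A, E, D, G, F, H).
Continuing from each remaining unvisited element yields (A, E, D, G, F, H)(B, C).

(A, E, D, G, F, H)(B, C)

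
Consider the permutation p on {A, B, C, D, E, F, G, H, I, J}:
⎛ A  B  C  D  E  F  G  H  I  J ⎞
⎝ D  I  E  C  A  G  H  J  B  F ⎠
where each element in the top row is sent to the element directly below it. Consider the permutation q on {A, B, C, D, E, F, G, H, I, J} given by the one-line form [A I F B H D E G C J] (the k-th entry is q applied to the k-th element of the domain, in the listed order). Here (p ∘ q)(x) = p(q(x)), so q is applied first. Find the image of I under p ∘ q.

First apply q: q(I) = C, then p(C) = E. Thus (p ∘ q)(I) = E.

E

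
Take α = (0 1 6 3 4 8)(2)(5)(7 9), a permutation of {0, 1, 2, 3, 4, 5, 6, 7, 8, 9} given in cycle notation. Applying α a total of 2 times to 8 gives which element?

1

8 lies in the 6-cycle (0 1 6 3 4 8).
Advancing 2 steps from 8: 8 → 0 → 1.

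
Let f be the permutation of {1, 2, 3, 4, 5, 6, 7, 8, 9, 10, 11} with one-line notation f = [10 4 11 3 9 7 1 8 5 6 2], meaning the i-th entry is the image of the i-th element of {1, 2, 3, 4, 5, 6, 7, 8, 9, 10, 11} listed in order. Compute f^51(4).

2

Tracing 4 → 3 → … returns to 4 after 4 steps, so 4 lies in a 4-cycle (2 4 3 11).
Since the cycle has length 4, f^51 acts on it the same as f^3 (51 mod 4 = 3).
Advancing 3 steps from 4: 4 → 3 → 11 → 2.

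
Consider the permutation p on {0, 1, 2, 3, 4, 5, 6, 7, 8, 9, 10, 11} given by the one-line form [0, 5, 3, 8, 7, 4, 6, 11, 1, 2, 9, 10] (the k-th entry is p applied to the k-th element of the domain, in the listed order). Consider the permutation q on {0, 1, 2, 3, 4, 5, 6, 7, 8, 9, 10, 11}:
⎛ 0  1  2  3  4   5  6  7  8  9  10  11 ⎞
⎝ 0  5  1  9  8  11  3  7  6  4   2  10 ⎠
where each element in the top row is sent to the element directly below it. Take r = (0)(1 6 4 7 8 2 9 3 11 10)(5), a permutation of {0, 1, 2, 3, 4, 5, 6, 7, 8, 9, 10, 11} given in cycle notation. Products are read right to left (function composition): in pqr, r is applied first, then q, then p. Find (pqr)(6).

Apply the permutations in order: r(6) = 4, then q(4) = 8, then p(8) = 1. So (pqr)(6) = 1.

1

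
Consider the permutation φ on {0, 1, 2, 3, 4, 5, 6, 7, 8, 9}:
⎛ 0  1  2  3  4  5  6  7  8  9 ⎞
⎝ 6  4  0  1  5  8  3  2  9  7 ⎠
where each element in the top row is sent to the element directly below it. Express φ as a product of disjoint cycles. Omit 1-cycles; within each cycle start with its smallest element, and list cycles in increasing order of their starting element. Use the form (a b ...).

(0 6 3 1 4 5 8 9 7 2)

Start at 0 and follow images: 0 → 6 → 3 → 1 → 4 → 5 → 8 → 9 → 7 → 2 → 0, giving the cycle (0 6 3 1 4 5 8 9 7 2).
Continuing from each remaining unvisited element yields (0 6 3 1 4 5 8 9 7 2).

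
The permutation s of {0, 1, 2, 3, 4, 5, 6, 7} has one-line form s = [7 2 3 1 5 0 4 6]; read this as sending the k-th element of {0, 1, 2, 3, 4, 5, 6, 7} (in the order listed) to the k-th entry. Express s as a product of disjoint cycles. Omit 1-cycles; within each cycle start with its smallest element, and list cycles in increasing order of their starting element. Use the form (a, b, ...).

Start at 0 and follow images: 0 → 7 → 6 → 4 → 5 → 0, giving the cycle (0, 7, 6, 4, 5).
Continuing from each remaining unvisited element yields (0, 7, 6, 4, 5)(1, 2, 3).

(0, 7, 6, 4, 5)(1, 2, 3)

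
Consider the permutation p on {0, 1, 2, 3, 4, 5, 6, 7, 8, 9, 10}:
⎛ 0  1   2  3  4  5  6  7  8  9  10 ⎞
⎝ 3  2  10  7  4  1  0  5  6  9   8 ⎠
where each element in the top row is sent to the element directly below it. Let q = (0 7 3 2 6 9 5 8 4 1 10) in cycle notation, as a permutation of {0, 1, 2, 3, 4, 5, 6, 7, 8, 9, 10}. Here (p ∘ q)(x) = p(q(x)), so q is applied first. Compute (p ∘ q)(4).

q(4) = 1, then p(1) = 2; composing gives (p ∘ q)(4) = 2.

2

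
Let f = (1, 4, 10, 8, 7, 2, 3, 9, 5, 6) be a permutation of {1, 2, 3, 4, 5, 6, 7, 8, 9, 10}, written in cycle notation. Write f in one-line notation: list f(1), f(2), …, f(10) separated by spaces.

4 3 9 10 6 1 2 7 5 8

Reading each image from the cycles: 1→4, 2→3, 3→9, 4→10, 5→6, 6→1, 7→2, 8→7, 9→5, 10→8.
Listing these in domain order gives 4 3 9 10 6 1 2 7 5 8.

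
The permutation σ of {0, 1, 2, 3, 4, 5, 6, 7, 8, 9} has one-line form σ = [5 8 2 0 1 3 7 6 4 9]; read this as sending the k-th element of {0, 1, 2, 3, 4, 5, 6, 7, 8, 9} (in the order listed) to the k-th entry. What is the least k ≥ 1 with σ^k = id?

The disjoint-cycle form of σ has cycle lengths 3, 3, 2, 1, 1.
The order of σ is the least common multiple of its cycle lengths: lcm(3, 3, 2) = 6.

6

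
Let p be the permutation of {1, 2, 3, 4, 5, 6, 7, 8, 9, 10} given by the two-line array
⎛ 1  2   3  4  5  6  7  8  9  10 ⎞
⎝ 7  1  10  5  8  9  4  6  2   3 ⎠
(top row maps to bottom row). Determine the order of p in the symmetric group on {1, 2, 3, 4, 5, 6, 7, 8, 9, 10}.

8

The disjoint-cycle form of p has cycle lengths 8, 2.
Since disjoint cycles commute, ord(p) = lcm(8, 2) = 8.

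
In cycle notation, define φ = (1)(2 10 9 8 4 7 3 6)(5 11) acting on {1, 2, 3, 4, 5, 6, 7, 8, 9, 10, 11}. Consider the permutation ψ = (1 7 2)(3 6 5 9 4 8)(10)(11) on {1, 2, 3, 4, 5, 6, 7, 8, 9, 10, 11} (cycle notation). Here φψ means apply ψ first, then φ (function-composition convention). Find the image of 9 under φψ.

7

First apply ψ: ψ(9) = 4, then φ(4) = 7. Thus (φψ)(9) = 7.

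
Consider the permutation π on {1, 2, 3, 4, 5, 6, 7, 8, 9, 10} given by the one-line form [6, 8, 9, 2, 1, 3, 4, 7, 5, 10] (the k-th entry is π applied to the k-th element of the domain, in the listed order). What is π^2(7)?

2

Tracing 7 → 4 → … returns to 7 after 4 steps, so 7 lies in a 4-cycle (2 8 7 4).
Stepping 2 places around the cycle: 7 → 4 → 2.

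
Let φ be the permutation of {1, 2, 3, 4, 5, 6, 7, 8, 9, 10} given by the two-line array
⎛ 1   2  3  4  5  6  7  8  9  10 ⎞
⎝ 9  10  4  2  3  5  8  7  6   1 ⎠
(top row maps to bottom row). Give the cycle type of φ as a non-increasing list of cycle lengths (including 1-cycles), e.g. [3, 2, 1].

The disjoint cycles are (1 9 6 5 3 4 2 10)(7 8), with lengths 8, 2 in non-increasing order.

[8, 2]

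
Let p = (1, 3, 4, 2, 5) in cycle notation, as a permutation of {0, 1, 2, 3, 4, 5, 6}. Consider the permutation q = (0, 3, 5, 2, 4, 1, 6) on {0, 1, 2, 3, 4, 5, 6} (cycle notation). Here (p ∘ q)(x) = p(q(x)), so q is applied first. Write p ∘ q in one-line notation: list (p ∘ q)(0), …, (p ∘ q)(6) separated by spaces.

4 6 2 1 3 5 0

For each element, apply q then p: 0 → 3 → 4; 1 → 6 → 6; 2 → 4 → 2; 3 → 5 → 1; 4 → 1 → 3; 5 → 2 → 5; 6 → 0 → 0.
Collecting the images, p ∘ q = [4 6 2 1 3 5 0].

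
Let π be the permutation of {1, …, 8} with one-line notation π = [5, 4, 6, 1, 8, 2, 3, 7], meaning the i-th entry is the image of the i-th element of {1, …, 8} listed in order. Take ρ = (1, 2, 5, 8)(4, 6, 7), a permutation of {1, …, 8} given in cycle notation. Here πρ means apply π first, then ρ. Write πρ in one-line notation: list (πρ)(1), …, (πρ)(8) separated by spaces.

Chase each element through π then ρ: 1 → 5 → 8; 2 → 4 → 6; 3 → 6 → 7; 4 → 1 → 2; 5 → 8 → 1; 6 → 2 → 5; 7 → 3 → 3; 8 → 7 → 4.
Collecting the images, πρ = [8 6 7 2 1 5 3 4].

8 6 7 2 1 5 3 4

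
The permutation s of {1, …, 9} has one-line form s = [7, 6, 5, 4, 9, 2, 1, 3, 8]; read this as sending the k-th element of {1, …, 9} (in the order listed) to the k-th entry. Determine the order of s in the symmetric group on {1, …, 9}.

4

Writing s as disjoint cycles, the cycle lengths are 4, 2, 2, 1.
The order is lcm(4, 2, 2) = 4.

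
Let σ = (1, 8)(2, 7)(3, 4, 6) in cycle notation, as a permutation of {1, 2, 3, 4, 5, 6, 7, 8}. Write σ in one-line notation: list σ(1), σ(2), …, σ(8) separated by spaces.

Reading each image from the cycles: 1→8, 2→7, 3→4, 4→6, 5→5, 6→3, 7→2, 8→1.
Listing these in domain order gives 8 7 4 6 5 3 2 1.

8 7 4 6 5 3 2 1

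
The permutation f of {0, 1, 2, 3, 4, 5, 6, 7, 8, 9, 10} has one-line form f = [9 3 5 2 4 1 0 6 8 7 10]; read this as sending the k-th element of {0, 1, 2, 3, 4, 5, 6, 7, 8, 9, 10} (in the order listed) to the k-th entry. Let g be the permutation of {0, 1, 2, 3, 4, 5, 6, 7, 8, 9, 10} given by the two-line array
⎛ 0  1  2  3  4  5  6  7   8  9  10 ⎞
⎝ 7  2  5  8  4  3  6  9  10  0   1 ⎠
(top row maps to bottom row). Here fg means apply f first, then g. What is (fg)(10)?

1

f(10) = 10, then g(10) = 1; composing gives (fg)(10) = 1.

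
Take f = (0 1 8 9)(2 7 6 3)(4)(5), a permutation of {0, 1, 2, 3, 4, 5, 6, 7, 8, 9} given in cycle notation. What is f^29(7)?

6

7 lies in the 4-cycle (2 7 6 3).
Powers repeat with period 4 on this cycle, and 29 mod 4 = 1, so f^29(7) = f^1(7).
Stepping 1 place around the cycle: 7 → 6.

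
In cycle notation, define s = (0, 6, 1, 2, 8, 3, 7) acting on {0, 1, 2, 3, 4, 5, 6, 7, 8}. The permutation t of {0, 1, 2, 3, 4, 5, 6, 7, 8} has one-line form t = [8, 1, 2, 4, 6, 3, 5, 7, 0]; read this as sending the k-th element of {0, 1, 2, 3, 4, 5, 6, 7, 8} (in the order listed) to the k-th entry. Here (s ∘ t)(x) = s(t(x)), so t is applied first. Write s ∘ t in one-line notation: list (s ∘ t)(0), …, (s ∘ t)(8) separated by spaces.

For each element, apply t then s: 0 → 8 → 3; 1 → 1 → 2; 2 → 2 → 8; 3 → 4 → 4; 4 → 6 → 1; 5 → 3 → 7; 6 → 5 → 5; 7 → 7 → 0; 8 → 0 → 6.
Collecting the images, s ∘ t = [3 2 8 4 1 7 5 0 6].

3 2 8 4 1 7 5 0 6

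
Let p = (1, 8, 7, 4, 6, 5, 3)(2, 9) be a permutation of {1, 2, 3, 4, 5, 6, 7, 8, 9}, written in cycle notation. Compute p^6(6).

4

6 lies in the 7-cycle (1, 8, 7, 4, 6, 5, 3).
Stepping 6 places around the cycle: 6 → 5 → 3 → 1 → 8 → 7 → 4.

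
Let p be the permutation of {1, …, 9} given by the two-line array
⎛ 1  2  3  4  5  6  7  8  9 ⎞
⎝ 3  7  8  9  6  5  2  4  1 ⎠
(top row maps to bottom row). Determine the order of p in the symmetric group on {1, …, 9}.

Decomposing into disjoint cycles gives cycle lengths 5, 2, 2.
Since disjoint cycles commute, ord(p) = lcm(5, 2, 2) = 10.

10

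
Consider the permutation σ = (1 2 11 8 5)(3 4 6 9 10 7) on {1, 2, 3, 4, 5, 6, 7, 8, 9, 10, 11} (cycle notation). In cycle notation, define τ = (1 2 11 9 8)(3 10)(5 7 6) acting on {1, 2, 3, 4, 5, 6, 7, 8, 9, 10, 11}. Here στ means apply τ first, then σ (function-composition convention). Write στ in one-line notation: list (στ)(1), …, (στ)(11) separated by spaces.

11 8 7 6 3 1 9 2 5 4 10

(στ)(x) = σ(τ(x)). Computing each image: σ(τ(1)) = σ(2) = 11, σ(τ(2)) = σ(11) = 8, σ(τ(3)) = σ(10) = 7, σ(τ(4)) = σ(4) = 6, σ(τ(5)) = σ(7) = 3, σ(τ(6)) = σ(5) = 1, σ(τ(7)) = σ(6) = 9, σ(τ(8)) = σ(1) = 2, σ(τ(9)) = σ(8) = 5, σ(τ(10)) = σ(3) = 4, σ(τ(11)) = σ(9) = 10.
Hence στ = [11 8 7 6 3 1 9 2 5 4 10].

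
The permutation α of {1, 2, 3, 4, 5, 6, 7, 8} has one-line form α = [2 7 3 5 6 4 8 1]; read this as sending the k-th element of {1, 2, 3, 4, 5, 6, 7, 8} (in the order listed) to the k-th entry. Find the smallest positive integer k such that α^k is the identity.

12

Writing α as disjoint cycles, the cycle lengths are 4, 3, 1.
The order is lcm(4, 3) = 12.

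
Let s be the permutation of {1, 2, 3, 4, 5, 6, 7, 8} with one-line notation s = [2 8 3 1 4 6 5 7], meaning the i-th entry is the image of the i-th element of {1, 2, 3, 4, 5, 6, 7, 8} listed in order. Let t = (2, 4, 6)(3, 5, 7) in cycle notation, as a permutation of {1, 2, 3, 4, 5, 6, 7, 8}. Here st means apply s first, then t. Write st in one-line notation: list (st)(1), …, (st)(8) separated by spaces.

For each element, apply s then t: 1 → 2 → 4; 2 → 8 → 8; 3 → 3 → 5; 4 → 1 → 1; 5 → 4 → 6; 6 → 6 → 2; 7 → 5 → 7; 8 → 7 → 3.
Collecting the images, st = [4 8 5 1 6 2 7 3].

4 8 5 1 6 2 7 3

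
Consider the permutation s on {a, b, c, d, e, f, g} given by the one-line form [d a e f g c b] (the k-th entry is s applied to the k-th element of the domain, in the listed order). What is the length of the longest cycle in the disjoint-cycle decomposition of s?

Decomposing into disjoint cycles gives (a, d, f, c, e, g, b); the longest has length 7.

7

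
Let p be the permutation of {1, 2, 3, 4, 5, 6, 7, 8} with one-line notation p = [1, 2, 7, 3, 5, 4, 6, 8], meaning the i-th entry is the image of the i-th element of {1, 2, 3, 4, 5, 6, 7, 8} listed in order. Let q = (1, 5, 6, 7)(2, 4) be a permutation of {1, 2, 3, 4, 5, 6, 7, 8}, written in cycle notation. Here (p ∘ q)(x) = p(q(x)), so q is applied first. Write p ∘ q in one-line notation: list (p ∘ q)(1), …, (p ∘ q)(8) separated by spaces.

5 3 7 2 4 6 1 8

(p ∘ q)(x) = p(q(x)). Computing each image: p(q(1)) = p(5) = 5, p(q(2)) = p(4) = 3, p(q(3)) = p(3) = 7, p(q(4)) = p(2) = 2, p(q(5)) = p(6) = 4, p(q(6)) = p(7) = 6, p(q(7)) = p(1) = 1, p(q(8)) = p(8) = 8.
Hence p ∘ q = [5 3 7 2 4 6 1 8].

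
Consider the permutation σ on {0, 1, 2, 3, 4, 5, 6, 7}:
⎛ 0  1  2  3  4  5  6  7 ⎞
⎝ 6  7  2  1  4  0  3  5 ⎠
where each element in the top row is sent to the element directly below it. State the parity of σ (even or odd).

In disjoint-cycle form the cycle lengths are 6, 1, 1.
A cycle is odd iff its length is even; σ has 1 even-length cycle, so sgn(σ) = (−1)^1 and σ is odd.

odd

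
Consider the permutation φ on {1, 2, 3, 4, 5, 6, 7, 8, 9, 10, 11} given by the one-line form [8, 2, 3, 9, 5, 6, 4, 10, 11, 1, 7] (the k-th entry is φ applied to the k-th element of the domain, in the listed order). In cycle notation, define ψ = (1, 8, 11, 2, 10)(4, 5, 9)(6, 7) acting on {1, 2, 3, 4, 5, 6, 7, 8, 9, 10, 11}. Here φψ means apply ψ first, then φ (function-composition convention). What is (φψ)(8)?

(φψ)(8) = φ(ψ(8)). ψ(8) = 11, then φ(11) = 7. So (φψ)(8) = 7.

7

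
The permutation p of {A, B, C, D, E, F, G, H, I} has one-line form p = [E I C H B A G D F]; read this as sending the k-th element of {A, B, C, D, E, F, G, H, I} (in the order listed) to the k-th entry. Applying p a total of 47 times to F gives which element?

Tracing F → A → … returns to F after 5 steps, so F lies in a 5-cycle (A E B I F).
Since the cycle has length 5, p^47 acts on it the same as p^2 (47 mod 5 = 2).
Stepping 2 places around the cycle: F → A → E.

E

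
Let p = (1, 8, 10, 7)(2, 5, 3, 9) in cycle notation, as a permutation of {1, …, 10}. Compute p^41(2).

2 lies in the 4-cycle (2, 5, 3, 9).
Since the cycle has length 4, p^41 acts on it the same as p^1 (41 mod 4 = 1).
Stepping 1 place around the cycle: 2 → 5.

5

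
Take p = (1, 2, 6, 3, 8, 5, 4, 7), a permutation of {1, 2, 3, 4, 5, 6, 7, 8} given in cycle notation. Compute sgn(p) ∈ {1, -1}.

The cycle lengths are 8.
A cycle of length ℓ contributes ℓ−1 transpositions, so p is a product of 7 transpositions — odd.

-1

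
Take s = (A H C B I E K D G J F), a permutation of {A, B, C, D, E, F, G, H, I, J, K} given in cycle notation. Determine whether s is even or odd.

even

The cycle lengths are 11.
A cycle of length ℓ contributes ℓ−1 transpositions, so s is a product of 10 transpositions — even.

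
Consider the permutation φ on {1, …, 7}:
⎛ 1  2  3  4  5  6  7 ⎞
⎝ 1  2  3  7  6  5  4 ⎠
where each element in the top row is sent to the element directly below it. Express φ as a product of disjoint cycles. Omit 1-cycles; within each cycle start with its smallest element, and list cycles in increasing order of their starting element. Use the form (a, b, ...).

Start at 4 and follow images: 4 → 7 → 4, giving the cycle (4, 7).
Repeating from the next unused element and collecting all non-trivial cycles gives (4, 7)(5, 6).

(4, 7)(5, 6)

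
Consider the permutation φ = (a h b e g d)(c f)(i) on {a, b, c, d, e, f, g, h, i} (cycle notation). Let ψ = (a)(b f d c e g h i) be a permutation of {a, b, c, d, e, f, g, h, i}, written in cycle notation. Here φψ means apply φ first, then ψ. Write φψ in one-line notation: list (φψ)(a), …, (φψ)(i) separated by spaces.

i g d a h e c f b

(φψ)(x) = ψ(φ(x)). Computing each image: ψ(φ(a)) = ψ(h) = i, ψ(φ(b)) = ψ(e) = g, ψ(φ(c)) = ψ(f) = d, ψ(φ(d)) = ψ(a) = a, ψ(φ(e)) = ψ(g) = h, ψ(φ(f)) = ψ(c) = e, ψ(φ(g)) = ψ(d) = c, ψ(φ(h)) = ψ(b) = f, ψ(φ(i)) = ψ(i) = b.
Hence φψ = [i g d a h e c f b].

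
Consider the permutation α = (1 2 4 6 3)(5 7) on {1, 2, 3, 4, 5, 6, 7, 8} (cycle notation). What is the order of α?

The cycle type of α is (5, 2, 1).
The order is lcm(5, 2) = 10.

10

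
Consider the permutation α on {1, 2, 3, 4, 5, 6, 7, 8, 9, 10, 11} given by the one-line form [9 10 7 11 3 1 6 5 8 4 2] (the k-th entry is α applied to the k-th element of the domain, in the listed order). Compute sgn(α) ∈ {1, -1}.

In disjoint-cycle form the cycle lengths are 7, 4.
A cycle is odd iff its length is even; α has 1 even-length cycle, so sgn(α) = (−1)^1 and α is odd.

-1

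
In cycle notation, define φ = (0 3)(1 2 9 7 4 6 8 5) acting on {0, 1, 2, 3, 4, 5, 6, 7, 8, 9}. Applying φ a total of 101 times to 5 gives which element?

4

5 lies in the 8-cycle (1 2 9 7 4 6 8 5).
Powers repeat with period 8 on this cycle, and 101 mod 8 = 5, so φ^101(5) = φ^5(5).
Advancing 5 steps from 5: 5 → 1 → 2 → 9 → 7 → 4.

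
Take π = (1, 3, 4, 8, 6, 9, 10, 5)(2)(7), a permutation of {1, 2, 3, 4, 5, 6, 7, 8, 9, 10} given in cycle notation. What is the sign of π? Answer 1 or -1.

The cycle lengths are 8, 1, 1.
A cycle is odd iff its length is even; π has 1 even-length cycle, so sgn(π) = (−1)^1 and π is odd.

-1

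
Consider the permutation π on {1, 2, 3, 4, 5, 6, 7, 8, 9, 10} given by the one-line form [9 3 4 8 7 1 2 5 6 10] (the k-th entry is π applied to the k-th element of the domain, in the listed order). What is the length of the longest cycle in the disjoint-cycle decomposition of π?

6

Decomposing into disjoint cycles gives (1 9 6)(2 3 4 8 5 7); the longest has length 6.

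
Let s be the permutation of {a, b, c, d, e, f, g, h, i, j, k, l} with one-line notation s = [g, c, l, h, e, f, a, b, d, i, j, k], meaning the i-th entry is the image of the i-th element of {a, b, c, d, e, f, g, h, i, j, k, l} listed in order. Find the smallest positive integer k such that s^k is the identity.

Decomposing into disjoint cycles gives cycle lengths 8, 2, 1, 1.
Since disjoint cycles commute, ord(s) = lcm(8, 2) = 8.

8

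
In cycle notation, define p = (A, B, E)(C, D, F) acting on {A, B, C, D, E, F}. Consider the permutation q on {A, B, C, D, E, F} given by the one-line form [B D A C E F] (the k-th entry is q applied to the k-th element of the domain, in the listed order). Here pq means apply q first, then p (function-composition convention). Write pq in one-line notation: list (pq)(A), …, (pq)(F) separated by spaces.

E F B D A C

(pq)(x) = p(q(x)). Computing each image: p(q(A)) = p(B) = E, p(q(B)) = p(D) = F, p(q(C)) = p(A) = B, p(q(D)) = p(C) = D, p(q(E)) = p(E) = A, p(q(F)) = p(F) = C.
Hence pq = [E F B D A C].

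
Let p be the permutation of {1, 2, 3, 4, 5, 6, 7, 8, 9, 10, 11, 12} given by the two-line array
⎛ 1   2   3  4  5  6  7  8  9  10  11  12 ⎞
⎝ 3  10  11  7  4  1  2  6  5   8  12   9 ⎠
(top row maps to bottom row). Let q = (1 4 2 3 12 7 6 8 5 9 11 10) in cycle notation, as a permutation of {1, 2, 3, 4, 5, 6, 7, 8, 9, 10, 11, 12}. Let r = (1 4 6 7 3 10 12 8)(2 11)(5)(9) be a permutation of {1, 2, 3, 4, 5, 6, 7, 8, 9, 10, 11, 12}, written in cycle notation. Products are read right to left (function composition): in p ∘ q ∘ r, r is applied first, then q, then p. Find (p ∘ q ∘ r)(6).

Chase 6: r(6) = 7; q(7) = 6; p(6) = 1. Hence (p ∘ q ∘ r)(6) = 1.

1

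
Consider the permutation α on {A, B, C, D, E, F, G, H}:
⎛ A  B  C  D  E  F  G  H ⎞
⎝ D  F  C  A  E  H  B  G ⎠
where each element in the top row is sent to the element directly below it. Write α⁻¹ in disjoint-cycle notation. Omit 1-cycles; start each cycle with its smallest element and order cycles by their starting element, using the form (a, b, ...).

First write α in disjoint cycles: (A, D)(B, F, H, G).
Reversing each cycle (and rotating so the smallest element leads) gives α⁻¹ = (A, D)(B, G, H, F).

(A, D)(B, G, H, F)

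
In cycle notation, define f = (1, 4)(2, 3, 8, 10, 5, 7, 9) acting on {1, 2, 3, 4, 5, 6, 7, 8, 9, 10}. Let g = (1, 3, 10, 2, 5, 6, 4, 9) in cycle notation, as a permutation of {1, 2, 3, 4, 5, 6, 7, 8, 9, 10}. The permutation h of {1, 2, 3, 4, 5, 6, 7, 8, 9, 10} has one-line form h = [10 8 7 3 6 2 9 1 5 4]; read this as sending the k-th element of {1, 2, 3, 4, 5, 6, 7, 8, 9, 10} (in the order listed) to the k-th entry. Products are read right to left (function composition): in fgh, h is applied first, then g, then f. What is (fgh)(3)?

9

Apply the permutations in order: h(3) = 7, then g(7) = 7, then f(7) = 9. So (fgh)(3) = 9.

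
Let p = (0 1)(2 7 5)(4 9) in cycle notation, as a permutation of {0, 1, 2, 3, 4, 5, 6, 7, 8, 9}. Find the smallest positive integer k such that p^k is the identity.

6

The disjoint cycles have lengths 3, 2, 2, 1, 1, 1.
The order of p is the least common multiple of its cycle lengths: lcm(3, 2, 2) = 6.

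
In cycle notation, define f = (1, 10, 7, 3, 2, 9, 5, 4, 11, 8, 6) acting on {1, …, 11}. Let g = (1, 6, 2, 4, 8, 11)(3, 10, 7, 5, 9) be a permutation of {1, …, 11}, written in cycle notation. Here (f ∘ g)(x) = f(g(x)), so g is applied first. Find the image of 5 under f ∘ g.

First apply g: g(5) = 9, then f(9) = 5. Thus (f ∘ g)(5) = 5.

5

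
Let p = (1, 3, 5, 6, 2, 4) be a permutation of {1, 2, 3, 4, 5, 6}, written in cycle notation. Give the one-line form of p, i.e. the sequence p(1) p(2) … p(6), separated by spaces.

3 4 5 1 6 2

Reading each image from the cycles: 1→3, 2→4, 3→5, 4→1, 5→6, 6→2.
So the one-line form is 3 4 5 1 6 2.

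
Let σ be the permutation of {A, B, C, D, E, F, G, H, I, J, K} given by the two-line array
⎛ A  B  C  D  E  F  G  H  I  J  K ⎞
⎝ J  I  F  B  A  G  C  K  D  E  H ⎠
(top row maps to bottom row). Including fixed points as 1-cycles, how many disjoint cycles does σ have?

4

The cycle decomposition is (A, J, E)(B, I, D)(C, F, G)(H, K), which has 4 cycles (counting 1-cycles).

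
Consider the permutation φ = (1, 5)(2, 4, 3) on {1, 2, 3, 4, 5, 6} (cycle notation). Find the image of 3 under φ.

Within (2, 4, 3), 3 ↦ 2.

2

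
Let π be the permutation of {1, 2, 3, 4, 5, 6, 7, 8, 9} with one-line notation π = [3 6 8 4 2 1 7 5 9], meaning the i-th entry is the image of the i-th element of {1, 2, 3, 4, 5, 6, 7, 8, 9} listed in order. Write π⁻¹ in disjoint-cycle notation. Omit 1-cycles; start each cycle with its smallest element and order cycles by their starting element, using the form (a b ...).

(1 6 2 5 8 3)

The cycle decomposition of π is (1 3 8 5 2 6).
Reversing each cycle (and rotating so the smallest element leads) gives π⁻¹ = (1 6 2 5 8 3).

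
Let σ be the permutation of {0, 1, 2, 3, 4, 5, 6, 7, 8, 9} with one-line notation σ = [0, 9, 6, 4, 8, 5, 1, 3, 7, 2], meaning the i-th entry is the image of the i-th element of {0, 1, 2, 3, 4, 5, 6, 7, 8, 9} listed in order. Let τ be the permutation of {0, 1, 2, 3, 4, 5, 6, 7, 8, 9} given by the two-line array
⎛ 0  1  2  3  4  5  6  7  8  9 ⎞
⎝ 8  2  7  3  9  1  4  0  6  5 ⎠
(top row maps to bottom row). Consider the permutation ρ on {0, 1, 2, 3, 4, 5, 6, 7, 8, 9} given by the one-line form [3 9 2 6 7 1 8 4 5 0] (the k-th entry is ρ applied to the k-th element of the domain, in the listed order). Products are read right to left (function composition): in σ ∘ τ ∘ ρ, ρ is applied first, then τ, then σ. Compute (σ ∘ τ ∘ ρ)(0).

(σ ∘ τ ∘ ρ)(0) = σ(τ(ρ(0))). ρ(0) = 3, then τ(3) = 3, then σ(3) = 4, so the result is 4.

4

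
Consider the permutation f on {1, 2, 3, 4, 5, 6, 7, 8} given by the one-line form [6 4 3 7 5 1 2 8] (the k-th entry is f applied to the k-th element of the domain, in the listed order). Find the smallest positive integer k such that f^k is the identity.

The disjoint-cycle form of f has cycle lengths 3, 2, 1, 1, 1.
Since disjoint cycles commute, ord(f) = lcm(3, 2) = 6.

6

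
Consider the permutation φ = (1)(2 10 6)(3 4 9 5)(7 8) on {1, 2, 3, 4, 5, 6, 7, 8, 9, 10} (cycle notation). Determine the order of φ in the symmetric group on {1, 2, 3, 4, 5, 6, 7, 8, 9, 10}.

12

The cycle type of φ is (4, 3, 2, 1).
The order of φ is the least common multiple of its cycle lengths: lcm(4, 3, 2) = 12.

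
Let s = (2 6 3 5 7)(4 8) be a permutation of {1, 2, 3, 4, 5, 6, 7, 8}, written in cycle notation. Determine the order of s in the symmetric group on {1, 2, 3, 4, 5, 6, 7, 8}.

The disjoint cycles have lengths 5, 2, 1.
The order of s is the least common multiple of its cycle lengths: lcm(5, 2) = 10.

10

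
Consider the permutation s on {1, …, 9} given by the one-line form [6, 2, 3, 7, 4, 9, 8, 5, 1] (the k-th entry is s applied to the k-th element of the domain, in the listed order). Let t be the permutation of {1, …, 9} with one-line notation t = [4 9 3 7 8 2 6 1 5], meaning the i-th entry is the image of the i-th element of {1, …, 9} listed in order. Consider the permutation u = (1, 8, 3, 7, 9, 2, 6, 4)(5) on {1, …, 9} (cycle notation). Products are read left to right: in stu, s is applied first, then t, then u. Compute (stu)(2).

Apply the permutations in order: s(2) = 2, then t(2) = 9, then u(9) = 2. So (stu)(2) = 2.

2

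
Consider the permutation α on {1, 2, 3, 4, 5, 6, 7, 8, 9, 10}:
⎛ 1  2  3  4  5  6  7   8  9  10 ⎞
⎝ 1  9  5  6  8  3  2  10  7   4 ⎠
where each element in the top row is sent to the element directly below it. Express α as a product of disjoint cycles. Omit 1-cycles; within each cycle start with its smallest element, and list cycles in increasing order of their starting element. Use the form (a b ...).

(2 9 7)(3 5 8 10 4 6)

Start at 2 and follow images: 2 → 9 → 7 → 2, giving the cycle (2 9 7).
Continuing from each remaining unvisited element yields (2 9 7)(3 5 8 10 4 6).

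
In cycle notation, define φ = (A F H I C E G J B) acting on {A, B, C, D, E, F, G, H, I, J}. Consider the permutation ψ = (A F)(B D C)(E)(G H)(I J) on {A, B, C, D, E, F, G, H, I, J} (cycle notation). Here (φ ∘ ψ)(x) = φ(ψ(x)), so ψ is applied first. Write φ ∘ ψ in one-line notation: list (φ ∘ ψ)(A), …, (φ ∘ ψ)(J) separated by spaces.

H D A E G F I J B C

Chase each element through ψ then φ: A → F → H; B → D → D; C → B → A; D → C → E; E → E → G; F → A → F; G → H → I; H → G → J; I → J → B; J → I → C.
Collecting the images, φ ∘ ψ = [H D A E G F I J B C].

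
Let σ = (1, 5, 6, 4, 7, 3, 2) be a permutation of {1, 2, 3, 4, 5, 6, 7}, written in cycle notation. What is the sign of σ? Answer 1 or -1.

1

The cycle lengths are 7.
A cycle of length ℓ contributes ℓ−1 transpositions, so σ is a product of 6 transpositions — even.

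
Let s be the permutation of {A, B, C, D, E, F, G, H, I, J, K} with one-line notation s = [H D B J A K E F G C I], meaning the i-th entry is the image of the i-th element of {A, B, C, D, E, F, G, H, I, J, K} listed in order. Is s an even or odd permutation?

In disjoint-cycle form the cycle lengths are 7, 4.
A cycle of length ℓ contributes ℓ−1 transpositions, so s is a product of 6 + 3 = 9 transpositions — odd.

odd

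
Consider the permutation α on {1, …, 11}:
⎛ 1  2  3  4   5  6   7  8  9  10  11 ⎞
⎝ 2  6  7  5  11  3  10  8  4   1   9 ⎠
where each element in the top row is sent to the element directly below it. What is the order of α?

12

Writing α as disjoint cycles, the cycle lengths are 6, 4, 1.
The order of α is the least common multiple of its cycle lengths: lcm(6, 4) = 12.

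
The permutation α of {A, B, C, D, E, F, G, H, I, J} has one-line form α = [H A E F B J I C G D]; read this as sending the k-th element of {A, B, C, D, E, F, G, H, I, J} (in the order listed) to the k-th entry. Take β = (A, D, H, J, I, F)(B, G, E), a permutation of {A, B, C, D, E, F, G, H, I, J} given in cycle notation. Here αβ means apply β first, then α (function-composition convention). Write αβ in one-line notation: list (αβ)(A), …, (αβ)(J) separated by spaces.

F I E C A H B D J G

(αβ)(x) = α(β(x)). Computing each image: α(β(A)) = α(D) = F, α(β(B)) = α(G) = I, α(β(C)) = α(C) = E, α(β(D)) = α(H) = C, α(β(E)) = α(B) = A, α(β(F)) = α(A) = H, α(β(G)) = α(E) = B, α(β(H)) = α(J) = D, α(β(I)) = α(F) = J, α(β(J)) = α(I) = G.
Hence αβ = [F I E C A H B D J G].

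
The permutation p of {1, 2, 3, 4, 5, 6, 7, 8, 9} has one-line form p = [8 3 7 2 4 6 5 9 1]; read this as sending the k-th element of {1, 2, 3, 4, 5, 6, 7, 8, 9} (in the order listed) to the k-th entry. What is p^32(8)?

Tracing 8 → 9 → … returns to 8 after 3 steps, so 8 lies in a 3-cycle (1, 8, 9).
Powers repeat with period 3 on this cycle, and 32 mod 3 = 2, so p^32(8) = p^2(8).
Stepping 2 places around the cycle: 8 → 9 → 1.

1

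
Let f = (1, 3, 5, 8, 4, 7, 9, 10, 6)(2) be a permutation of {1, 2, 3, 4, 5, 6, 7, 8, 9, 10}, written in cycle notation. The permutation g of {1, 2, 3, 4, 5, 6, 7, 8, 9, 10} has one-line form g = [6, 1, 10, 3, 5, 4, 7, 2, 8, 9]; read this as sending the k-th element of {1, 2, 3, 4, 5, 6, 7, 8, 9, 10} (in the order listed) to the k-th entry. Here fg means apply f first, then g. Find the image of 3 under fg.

(fg)(3) = g(f(3)). f(3) = 5, then g(5) = 5. So (fg)(3) = 5.

5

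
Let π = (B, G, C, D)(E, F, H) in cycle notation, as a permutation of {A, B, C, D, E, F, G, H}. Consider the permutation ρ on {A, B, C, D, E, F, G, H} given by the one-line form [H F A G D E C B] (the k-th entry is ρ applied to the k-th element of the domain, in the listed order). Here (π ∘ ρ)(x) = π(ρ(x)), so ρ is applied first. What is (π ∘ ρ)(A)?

E

(π ∘ ρ)(A) = π(ρ(A)). ρ(A) = H, then π(H) = E. So (π ∘ ρ)(A) = E.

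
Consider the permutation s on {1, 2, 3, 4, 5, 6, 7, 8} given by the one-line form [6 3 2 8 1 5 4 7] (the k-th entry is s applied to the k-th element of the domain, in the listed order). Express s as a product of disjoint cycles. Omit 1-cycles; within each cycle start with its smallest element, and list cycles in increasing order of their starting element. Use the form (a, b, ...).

Start at 1 and follow images: 1 → 6 → 5 → 1, giving the cycle (1, 6, 5).
Repeating from the next unused element and collecting all non-trivial cycles gives (1, 6, 5)(2, 3)(4, 8, 7).

(1, 6, 5)(2, 3)(4, 8, 7)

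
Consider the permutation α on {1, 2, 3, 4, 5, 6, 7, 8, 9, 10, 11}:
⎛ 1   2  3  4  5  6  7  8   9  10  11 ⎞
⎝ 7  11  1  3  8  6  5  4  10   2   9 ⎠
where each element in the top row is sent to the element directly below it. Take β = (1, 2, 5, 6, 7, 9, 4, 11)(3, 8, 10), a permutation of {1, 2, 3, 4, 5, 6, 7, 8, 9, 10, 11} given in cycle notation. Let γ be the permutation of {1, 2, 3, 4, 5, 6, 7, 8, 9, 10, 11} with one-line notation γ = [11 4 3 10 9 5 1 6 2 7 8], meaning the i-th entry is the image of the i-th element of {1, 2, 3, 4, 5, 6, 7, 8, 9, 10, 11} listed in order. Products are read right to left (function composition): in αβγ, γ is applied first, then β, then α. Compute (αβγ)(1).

7

Apply the permutations in order: γ(1) = 11, then β(11) = 1, then α(1) = 7. So (αβγ)(1) = 7.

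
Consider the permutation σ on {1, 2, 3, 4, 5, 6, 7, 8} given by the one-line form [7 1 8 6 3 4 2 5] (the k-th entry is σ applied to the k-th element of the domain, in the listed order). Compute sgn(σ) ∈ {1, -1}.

In disjoint-cycle form the cycle lengths are 3, 3, 2.
A cycle of length ℓ contributes ℓ−1 transpositions, so σ is a product of 2 + 2 + 1 = 5 transpositions — odd.

-1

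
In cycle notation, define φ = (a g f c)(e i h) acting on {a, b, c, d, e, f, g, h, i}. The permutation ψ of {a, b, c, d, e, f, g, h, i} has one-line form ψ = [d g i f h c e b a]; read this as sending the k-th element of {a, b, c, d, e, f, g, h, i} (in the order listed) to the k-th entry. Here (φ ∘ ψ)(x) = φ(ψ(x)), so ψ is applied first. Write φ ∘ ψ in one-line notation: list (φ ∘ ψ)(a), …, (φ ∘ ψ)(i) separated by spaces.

d f h c e a i b g

Chase each element through ψ then φ: a → d → d; b → g → f; c → i → h; d → f → c; e → h → e; f → c → a; g → e → i; h → b → b; i → a → g.
So φ ∘ ψ in one-line form is d f h c e a i b g.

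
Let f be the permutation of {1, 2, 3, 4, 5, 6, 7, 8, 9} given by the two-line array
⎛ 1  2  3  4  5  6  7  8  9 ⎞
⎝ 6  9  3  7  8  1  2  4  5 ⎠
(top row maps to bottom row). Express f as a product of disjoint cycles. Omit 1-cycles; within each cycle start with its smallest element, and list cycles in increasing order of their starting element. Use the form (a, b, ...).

(1, 6)(2, 9, 5, 8, 4, 7)

Iterating f from 1 gives 1 → 6 → 1; that is the 2-cycle (1, 6).
Repeating from the next unused element and collecting all non-trivial cycles gives (1, 6)(2, 9, 5, 8, 4, 7).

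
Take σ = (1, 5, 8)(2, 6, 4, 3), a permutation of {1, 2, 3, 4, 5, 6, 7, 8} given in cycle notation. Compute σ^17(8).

8 lies in the 3-cycle (1, 5, 8).
Since the cycle has length 3, σ^17 acts on it the same as σ^2 (17 mod 3 = 2).
Stepping 2 places around the cycle: 8 → 1 → 5.

5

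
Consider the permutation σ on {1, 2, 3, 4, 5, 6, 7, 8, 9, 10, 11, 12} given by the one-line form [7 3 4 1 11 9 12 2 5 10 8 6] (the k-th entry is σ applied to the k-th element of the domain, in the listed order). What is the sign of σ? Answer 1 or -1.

1

In disjoint-cycle form the cycle lengths are 11, 1.
A cycle is odd iff its length is even; σ has 0 even-length cycles, so sgn(σ) = (−1)^0 and σ is even.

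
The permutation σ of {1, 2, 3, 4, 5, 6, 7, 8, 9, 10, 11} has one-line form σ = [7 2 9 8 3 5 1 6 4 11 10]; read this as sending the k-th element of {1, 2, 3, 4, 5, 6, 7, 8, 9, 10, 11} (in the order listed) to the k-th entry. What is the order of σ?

6

Decomposing into disjoint cycles gives cycle lengths 6, 2, 2, 1.
The order is lcm(6, 2, 2) = 6.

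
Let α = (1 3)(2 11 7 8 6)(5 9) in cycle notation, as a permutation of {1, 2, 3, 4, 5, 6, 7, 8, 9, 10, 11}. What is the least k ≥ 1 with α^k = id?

The cycle type of α is (5, 2, 2, 1, 1).
Since disjoint cycles commute, ord(α) = lcm(5, 2, 2) = 10.

10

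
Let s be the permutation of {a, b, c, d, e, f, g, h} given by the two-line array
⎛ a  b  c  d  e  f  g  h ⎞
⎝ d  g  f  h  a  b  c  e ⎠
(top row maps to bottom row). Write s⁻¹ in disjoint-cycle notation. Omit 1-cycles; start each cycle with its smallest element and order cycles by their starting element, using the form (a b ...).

(a e h d)(b f c g)

First write s in disjoint cycles: (a d h e)(b g c f).
The inverse reverses every cycle; in canonical form, s⁻¹ = (a e h d)(b f c g).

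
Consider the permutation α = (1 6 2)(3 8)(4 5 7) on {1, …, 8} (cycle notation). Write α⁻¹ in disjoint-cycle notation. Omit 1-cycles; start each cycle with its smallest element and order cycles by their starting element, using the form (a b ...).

(1 2 6)(3 8)(4 7 5)

Inverting a permutation written in cycle notation just reverses the order within every cycle.
Reversing each cycle of α and rotating so the smallest element leads gives (1 2 6)(3 8)(4 7 5).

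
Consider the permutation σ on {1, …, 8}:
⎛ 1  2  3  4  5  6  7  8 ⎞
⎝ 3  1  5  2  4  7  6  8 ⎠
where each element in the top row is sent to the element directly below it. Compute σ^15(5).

Tracing 5 → 4 → … returns to 5 after 5 steps, so 5 lies in a 5-cycle (1 3 5 4 2).
On a 5-cycle, σ^5 is the identity, so σ^15 = σ^0 there (15 ≡ 0 mod 5).
So σ^15(5) = 5.

5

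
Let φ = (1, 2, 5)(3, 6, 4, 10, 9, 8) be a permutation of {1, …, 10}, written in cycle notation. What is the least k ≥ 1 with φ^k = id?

6

The cycle type of φ is (6, 3, 1).
The order of φ is the least common multiple of its cycle lengths: lcm(6, 3) = 6.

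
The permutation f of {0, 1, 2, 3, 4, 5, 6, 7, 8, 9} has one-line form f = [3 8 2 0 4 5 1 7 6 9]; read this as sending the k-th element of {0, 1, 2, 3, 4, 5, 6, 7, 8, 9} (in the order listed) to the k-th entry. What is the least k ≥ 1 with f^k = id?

Decomposing into disjoint cycles gives cycle lengths 3, 2, 1, 1, 1, 1, 1.
The order of f is the least common multiple of its cycle lengths: lcm(3, 2) = 6.

6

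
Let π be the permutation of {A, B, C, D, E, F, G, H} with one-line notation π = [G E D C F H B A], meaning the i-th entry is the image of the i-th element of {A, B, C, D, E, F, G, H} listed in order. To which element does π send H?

H is element number 8 of the domain, and entry number 8 of the one-line form is A, so π(H) = A.

A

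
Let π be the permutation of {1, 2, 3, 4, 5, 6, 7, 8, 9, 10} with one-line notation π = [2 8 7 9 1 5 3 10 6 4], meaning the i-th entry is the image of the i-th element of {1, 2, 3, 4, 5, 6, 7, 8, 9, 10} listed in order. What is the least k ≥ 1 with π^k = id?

Decomposing into disjoint cycles gives cycle lengths 8, 2.
The order of π is the least common multiple of its cycle lengths: lcm(8, 2) = 8.

8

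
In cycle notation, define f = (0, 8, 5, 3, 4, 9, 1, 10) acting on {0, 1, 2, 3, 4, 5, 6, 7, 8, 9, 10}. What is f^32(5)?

5

5 lies in the 8-cycle (0, 8, 5, 3, 4, 9, 1, 10).
Since the cycle has length 8, f^32 acts on it the same as f^0 (32 mod 8 = 0).
So f^32(5) = 5.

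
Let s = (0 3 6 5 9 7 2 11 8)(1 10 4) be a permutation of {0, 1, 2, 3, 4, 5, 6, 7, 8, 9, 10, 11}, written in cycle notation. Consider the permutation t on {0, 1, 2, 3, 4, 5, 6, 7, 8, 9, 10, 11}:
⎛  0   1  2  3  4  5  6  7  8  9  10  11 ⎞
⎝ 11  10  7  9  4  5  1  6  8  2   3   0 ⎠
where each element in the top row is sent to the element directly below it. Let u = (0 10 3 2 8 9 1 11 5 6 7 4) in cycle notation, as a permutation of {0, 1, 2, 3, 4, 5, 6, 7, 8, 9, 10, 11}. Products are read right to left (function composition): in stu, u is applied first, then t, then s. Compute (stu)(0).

Chase 0: u(0) = 10; t(10) = 3; s(3) = 6. Hence (stu)(0) = 6.

6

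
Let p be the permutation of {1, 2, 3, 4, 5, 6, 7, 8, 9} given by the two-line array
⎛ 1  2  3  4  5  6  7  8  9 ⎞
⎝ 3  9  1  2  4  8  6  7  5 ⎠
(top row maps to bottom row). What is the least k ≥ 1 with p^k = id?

12

The disjoint-cycle form of p has cycle lengths 4, 3, 2.
Since disjoint cycles commute, ord(p) = lcm(4, 3, 2) = 12.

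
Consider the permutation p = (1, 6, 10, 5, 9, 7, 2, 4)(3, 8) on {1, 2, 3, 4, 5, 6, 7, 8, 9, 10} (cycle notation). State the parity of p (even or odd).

even

The cycle lengths are 8, 2.
A cycle of length ℓ contributes ℓ−1 transpositions, so p is a product of 7 + 1 = 8 transpositions — even.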